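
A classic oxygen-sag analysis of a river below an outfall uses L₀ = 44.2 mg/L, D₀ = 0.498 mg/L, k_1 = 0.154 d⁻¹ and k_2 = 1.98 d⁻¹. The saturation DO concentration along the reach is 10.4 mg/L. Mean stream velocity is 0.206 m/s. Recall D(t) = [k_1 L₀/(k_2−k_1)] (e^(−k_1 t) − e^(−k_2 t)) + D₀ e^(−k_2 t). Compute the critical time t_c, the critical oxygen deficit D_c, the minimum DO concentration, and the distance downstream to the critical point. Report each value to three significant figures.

At the critical point dD/dt = 0, so k_1 L₀ e^(−k_1 t) = k_2 D. Substituting D(t) from the Streeter–Phelps equation and solving for t gives
t_c = ln[(k_2/k_1)(1 − D₀(k_2−k_1)/(k_1 L₀))] / (k_2−k_1).
Here k_2−k_1 = 1.826 d⁻¹ and 1 − D₀(k_2−k_1)/(k_1 L₀) = 1 − 0.498×1.826/(0.154×44.2) = 0.8664, so
t_c = ln(12.86 × 0.8664) / 1.826 = 2.410 / 1.826 = 1.320 d.
D_c = (k_1/k_2) L₀ e^(−k_1 t_c) = (0.154/1.98) × 44.2 × e^(−0.154×1.320) = 0.07778 × 44.2 × 0.8160 = 2.805 mg/L.
Minimum DO = C_s − D_c = 10.4 − 2.805 = 7.595 mg/L.
x_c = v t_c = 0.206 m/s × 1.320 d × 86400 s/d = 23500 m ≈ 23.5 km.

t_c ≈ 1.32 d; D_c ≈ 2.81 mg/L; min DO ≈ 7.59 mg/L; x_c ≈ 23.5 km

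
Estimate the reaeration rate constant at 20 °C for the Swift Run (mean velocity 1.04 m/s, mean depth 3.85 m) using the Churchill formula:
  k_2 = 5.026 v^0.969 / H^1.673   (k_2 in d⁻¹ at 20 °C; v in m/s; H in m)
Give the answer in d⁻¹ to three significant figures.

k_2 = 5.026 × 1.04^0.969 / 3.85^1.673 = 5.026 × 1.039 / 9.538 = 0.5473 d⁻¹.

k_2 ≈ 0.547 d⁻¹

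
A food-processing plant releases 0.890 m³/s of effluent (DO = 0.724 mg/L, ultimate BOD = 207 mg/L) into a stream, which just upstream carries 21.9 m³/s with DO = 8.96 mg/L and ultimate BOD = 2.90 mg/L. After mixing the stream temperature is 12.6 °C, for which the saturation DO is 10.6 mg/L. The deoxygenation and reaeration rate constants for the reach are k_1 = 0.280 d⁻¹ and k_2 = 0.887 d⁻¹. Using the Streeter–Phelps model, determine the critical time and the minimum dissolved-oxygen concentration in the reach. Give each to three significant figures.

t_c ≈ 1.08 d; minimum DO ≈ 8.07 mg/L

Mixed DO = (21.9×8.96 + 0.890×0.724)/(21.9+0.890) = 196.9/22.79 = 8.638 mg/L.
Mixed L₀ = (21.9×2.90 + 0.890×207)/(22.79) = 247.7/22.79 = 10.87 mg/L.
Initial deficit D₀ = C_s − DO₀ = 10.6 − 8.638 = 1.962 mg/L.
t_c = (1/0.6070) ln[(0.887/0.280)(1 − 1.962×0.6070/(0.280×10.87))] = 1.647 × ln(1.929) = 1.082 d.
D_c = (0.280/0.887) × 10.87 × e^(−0.280×1.082) = 0.3157 × 10.87 × 0.7386 = 2.535 mg/L.
Minimum DO = 10.6 − 2.535 = 8.065 mg/L.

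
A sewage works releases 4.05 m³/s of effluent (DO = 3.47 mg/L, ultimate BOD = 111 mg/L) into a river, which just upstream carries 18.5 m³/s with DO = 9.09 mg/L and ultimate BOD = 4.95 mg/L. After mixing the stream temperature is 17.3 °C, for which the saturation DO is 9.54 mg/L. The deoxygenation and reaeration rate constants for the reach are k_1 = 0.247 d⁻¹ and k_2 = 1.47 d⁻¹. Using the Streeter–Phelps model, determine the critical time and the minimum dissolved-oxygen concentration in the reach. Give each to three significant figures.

Mixed DO = (18.5×9.09 + 4.05×3.47)/(18.5+4.05) = 182.2/22.55 = 8.081 mg/L.
Mixed L₀ = (18.5×4.95 + 4.05×111)/(22.55) = 541.1/22.55 = 24.00 mg/L.
Initial deficit D₀ = C_s − DO₀ = 9.54 − 8.081 = 1.459 mg/L.
t_c = (1/1.223) ln[(1.47/0.247)(1 − 1.459×1.223/(0.247×24.00))] = 0.8177 × ln(4.159) = 1.165 d.
D_c = (0.247/1.47) × 24.00 × e^(−0.247×1.165) = 0.1680 × 24.00 × 0.7499 = 3.024 mg/L.
Minimum DO = 9.54 − 3.024 = 6.516 mg/L.

t_c ≈ 1.17 d; minimum DO ≈ 6.52 mg/L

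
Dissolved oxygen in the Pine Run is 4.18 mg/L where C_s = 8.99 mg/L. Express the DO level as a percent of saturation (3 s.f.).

46.5 % saturation

% saturation = C/C_s × 100 = 4.18/8.99 × 100 = 46.5 %.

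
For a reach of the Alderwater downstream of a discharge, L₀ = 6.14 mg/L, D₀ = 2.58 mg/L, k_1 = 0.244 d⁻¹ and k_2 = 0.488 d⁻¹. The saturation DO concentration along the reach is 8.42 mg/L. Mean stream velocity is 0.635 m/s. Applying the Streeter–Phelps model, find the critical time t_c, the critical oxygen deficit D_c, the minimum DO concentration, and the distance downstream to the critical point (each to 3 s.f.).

t_c ≈ 0.607 d; D_c ≈ 2.65 mg/L; min DO ≈ 5.77 mg/L; x_c ≈ 33.3 km

At the critical point dD/dt = 0, so k_1 L₀ e^(−k_1 t) = k_2 D. Substituting D(t) from the Streeter–Phelps equation and solving for t gives
t_c = ln[(k_2/k_1)(1 − D₀(k_2−k_1)/(k_1 L₀))] / (k_2−k_1).
Here k_2−k_1 = 0.2440 d⁻¹ and 1 − D₀(k_2−k_1)/(k_1 L₀) = 1 − 2.58×0.2440/(0.244×6.14) = 0.5798, so
t_c = ln(2.000 × 0.5798) / 0.2440 = 0.1481 / 0.2440 = 0.6069 d.
D_c = (k_1/k_2) L₀ e^(−k_1 t_c) = (0.244/0.488) × 6.14 × e^(−0.244×0.6069) = 0.5000 × 6.14 × 0.8624 = 2.647 mg/L.
Minimum DO = C_s − D_c = 8.42 − 2.647 = 5.773 mg/L.
x_c = v t_c = 0.635 m/s × 0.6069 d × 86400 s/d = 33300 m ≈ 33.3 km.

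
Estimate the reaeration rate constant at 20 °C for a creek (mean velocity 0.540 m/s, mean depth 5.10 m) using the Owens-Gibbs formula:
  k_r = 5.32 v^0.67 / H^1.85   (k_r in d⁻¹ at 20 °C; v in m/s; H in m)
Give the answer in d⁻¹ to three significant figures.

k_r = 5.32 × 0.540^0.67 / 5.10^1.85 = 5.32 × 0.6618 / 20.37 = 0.1728 d⁻¹.

k_r ≈ 0.173 d⁻¹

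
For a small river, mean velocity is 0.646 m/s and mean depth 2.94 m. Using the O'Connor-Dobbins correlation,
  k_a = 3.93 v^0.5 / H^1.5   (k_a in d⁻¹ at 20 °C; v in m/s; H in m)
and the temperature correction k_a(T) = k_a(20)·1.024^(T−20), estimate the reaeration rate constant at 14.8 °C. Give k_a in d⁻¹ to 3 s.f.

k_a ≈ 0.554 d⁻¹

k_a(20) = 3.93 × 0.646^0.5 / 2.94^1.5 = 3.93 × 0.8037 / 5.041 = 0.6266 d⁻¹.
k_a(14.8) = 0.6266 × 1.024^(14.8−20) = 0.6266 × 0.8840 = 0.5539 d⁻¹.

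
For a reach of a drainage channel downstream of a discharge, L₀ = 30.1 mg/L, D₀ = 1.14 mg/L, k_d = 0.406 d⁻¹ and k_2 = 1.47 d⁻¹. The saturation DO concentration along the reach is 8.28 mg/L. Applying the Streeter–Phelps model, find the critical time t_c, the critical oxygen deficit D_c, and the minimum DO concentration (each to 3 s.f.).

t_c ≈ 1.11 d; D_c ≈ 5.30 mg/L; min DO ≈ 2.98 mg/L

At the critical point dD/dt = 0, so k_d L₀ e^(−k_d t) = k_2 D. Substituting D(t) from the Streeter–Phelps equation and solving for t gives
t_c = ln[(k_2/k_d)(1 − D₀(k_2−k_d)/(k_d L₀))] / (k_2−k_d).
Here k_2−k_d = 1.064 d⁻¹ and 1 − D₀(k_2−k_d)/(k_d L₀) = 1 − 1.14×1.064/(0.406×30.1) = 0.9007, so
t_c = ln(3.621 × 0.9007) / 1.064 = 1.182 / 1.064 = 1.111 d.
D_c = (k_d/k_2) L₀ e^(−k_d t_c) = (0.406/1.47) × 30.1 × e^(−0.406×1.111) = 0.2762 × 30.1 × 0.6369 = 5.295 mg/L.
Minimum DO = C_s − D_c = 8.28 − 5.295 = 2.985 mg/L.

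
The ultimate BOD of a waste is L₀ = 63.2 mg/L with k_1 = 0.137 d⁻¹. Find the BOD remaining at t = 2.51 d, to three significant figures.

L ≈ 44.8 mg/L

L_t = L₀ e^(−k_1 t) = 63.2 × e^(−0.137×2.51) = 63.2 × 0.7090 = 44.81 mg/L.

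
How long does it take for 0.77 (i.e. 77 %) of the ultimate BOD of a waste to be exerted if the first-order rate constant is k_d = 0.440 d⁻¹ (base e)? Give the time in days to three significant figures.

t ≈ 3.34 d

y/L₀ = 1 − e^(−k_d t) = 0.77 ⇒ e^(−k_d t) = 0.230
t = −ln(0.230) / 0.440 = 1.470 / 0.440 = 3.340 d.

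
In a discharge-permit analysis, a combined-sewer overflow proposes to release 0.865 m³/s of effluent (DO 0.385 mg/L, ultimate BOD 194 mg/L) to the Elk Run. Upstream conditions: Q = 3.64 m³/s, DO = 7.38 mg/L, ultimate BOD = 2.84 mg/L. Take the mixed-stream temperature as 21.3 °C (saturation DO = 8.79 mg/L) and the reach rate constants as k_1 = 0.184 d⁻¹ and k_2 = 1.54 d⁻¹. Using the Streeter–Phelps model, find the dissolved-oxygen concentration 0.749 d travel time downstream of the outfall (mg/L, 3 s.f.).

Mixed DO = (3.64×7.38 + 0.865×0.385)/(3.64+0.865) = 27.20/4.505 = 6.037 mg/L.
Mixed L₀ = (3.64×2.84 + 0.865×194)/(4.505) = 178.1/4.505 = 39.54 mg/L.
Initial deficit D₀ = C_s − DO₀ = 8.79 − 6.037 = 2.753 mg/L.
D(0.749) = [0.184×39.54/(1.54−0.184)](e^(−0.184×0.749) − e^(−1.54×0.749)) + 2.753 e^(−1.54×0.749)
= 5.366 × (0.8713 − 0.3155) + 2.753 × 0.3155 = 3.851 mg/L.
DO = 8.79 − 3.851 = 4.939 mg/L.

DO ≈ 4.94 mg/L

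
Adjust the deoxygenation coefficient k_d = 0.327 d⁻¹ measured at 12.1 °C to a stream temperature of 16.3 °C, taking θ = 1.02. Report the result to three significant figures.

k_d(T₂) = k_d(T₁) · θ^(T₂−T₁) = 0.327 × 1.02^(16.3−12.1)
= 0.327 × 1.02^4.20 = 0.327 × 1.087 = 0.3554 d⁻¹.

k_d ≈ 0.355 d⁻¹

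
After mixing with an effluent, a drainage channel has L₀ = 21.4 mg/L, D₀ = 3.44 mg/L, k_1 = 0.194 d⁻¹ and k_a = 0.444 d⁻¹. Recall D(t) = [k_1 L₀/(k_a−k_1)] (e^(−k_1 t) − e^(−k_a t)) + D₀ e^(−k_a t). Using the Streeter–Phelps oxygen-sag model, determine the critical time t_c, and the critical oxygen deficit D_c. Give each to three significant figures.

t_c ≈ 2.38 d; D_c ≈ 5.89 mg/L

With k_a/k_1 = 2.289 and 1 − D₀(k_a−k_1)/(k_1 L₀) = 0.7929,
t_c = ln(2.289 × 0.7929) / (0.444 − 0.194) = ln(1.815) / 0.2500 = 0.5958/0.2500 = 2.383 d.
D_c = (k_1/k_a) L₀ e^(−k_1 t_c) = (0.194/0.444) × 21.4 × e^(−0.194×2.383) = 0.4369 × 21.4 × 0.6298 = 5.889 mg/L.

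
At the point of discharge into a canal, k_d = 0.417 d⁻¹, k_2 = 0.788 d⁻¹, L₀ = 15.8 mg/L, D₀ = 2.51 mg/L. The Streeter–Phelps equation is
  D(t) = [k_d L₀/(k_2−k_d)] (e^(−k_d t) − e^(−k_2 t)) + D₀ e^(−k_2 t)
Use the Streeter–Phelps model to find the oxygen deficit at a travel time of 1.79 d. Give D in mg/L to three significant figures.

k_d L₀/(k_2−k_d) = 0.417×15.8/(0.788−0.417) = 6.589/0.3710 = 17.76 mg/L.
e^(−k_d t) = e^(−0.417×1.790) = 0.4741; e^(−k_2 t) = e^(−0.788×1.790) = 0.2440.
D = 17.76 × (0.4741 − 0.2440) + 2.51 × 0.2440 = 4.085 + 0.6125 = 4.698 mg/L.

D ≈ 4.70 mg/L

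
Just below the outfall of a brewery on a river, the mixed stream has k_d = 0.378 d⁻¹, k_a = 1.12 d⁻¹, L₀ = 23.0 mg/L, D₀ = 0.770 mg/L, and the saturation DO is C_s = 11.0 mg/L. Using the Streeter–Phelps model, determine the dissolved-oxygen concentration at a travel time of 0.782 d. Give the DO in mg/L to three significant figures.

k_d L₀/(k_a−k_d) = 0.378×23.0/(1.12−0.378) = 8.694/0.7420 = 11.72 mg/L.
e^(−k_d t) = e^(−0.378×0.7820) = 0.7441; e^(−k_a t) = e^(−1.12×0.7820) = 0.4165.
D = 11.72 × (0.7441 − 0.4165) + 0.770 × 0.4165 = 3.838 + 0.3207 = 4.159 mg/L.
DO = C_s − D = 11.0 − 4.159 = 6.841 mg/L.

DO ≈ 6.84 mg/L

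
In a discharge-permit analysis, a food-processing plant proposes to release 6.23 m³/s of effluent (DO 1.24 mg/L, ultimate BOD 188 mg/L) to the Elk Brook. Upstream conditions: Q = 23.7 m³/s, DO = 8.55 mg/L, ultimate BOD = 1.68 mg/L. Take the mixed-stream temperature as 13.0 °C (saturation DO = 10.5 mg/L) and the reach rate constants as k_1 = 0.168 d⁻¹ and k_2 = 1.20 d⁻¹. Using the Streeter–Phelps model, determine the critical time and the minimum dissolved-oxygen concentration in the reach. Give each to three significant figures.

Mixed DO = (23.7×8.55 + 6.23×1.24)/(23.7+6.23) = 210.4/29.93 = 7.028 mg/L.
Mixed L₀ = (23.7×1.68 + 6.23×188)/(29.93) = 1211/29.93 = 40.46 mg/L.
Initial deficit D₀ = C_s − DO₀ = 10.5 − 7.028 = 3.472 mg/L.
t_c = (1/1.032) ln[(1.20/0.168)(1 − 3.472×1.032/(0.168×40.46))] = 0.9690 × ln(3.378) = 1.180 d.
D_c = (0.168/1.20) × 40.46 × e^(−0.168×1.180) = 0.1400 × 40.46 × 0.8202 = 4.646 mg/L.
Minimum DO = 10.5 − 4.646 = 5.854 mg/L.

t_c ≈ 1.18 d; minimum DO ≈ 5.85 mg/L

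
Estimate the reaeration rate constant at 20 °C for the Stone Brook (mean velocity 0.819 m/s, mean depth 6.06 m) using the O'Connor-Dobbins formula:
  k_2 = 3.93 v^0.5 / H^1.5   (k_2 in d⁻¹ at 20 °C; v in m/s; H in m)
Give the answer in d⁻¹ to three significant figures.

k_2 = 3.93 × 0.819^0.5 / 6.06^1.5 = 3.93 × 0.9050 / 14.92 = 0.2384 d⁻¹.

k_2 ≈ 0.238 d⁻¹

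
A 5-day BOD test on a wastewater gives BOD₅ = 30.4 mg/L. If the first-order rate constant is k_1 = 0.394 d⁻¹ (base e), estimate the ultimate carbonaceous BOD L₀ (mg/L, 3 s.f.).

BOD₅ = L₀(1 − e^(−5k_1)) ⇒ L₀ = BOD₅ / (1 − e^(−5×0.394))
= 30.4 / (1 − 0.1395) = 30.4 / 0.8605 = 35.33 mg/L.

L₀ ≈ 35.3 mg/L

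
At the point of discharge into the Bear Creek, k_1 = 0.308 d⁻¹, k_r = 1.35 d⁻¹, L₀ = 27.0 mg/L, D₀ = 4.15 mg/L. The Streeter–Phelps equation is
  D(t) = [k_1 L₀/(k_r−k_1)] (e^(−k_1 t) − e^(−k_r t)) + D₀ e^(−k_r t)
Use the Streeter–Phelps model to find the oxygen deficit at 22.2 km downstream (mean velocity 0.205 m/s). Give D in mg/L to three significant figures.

D ≈ 4.72 mg/L

Travel time t = x/v = 22.2 km / (0.205 m/s) = 22200 m / 0.205 m/s = 108300 s = 1.253 d.
k_1 L₀/(k_r−k_1) = 0.308×27.0/(1.35−0.308) = 8.316/1.042 = 7.981 mg/L.
e^(−k_1 t) = e^(−0.308×1.253) = 0.6797; e^(−k_r t) = e^(−1.35×1.253) = 0.1841.
D = 7.981 × (0.6797 − 0.1841) + 4.15 × 0.1841 = 3.955 + 0.7642 = 4.719 mg/L.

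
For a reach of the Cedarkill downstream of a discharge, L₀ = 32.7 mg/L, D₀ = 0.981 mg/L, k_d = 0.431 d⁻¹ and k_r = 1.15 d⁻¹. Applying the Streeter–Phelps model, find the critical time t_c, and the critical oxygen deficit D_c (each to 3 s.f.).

t_c = [1/(k_r−k_d)] ln[(k_r/k_d)(1 − D₀(k_r−k_d)/(k_d L₀))]
= [1/(1.15−0.431)] ln[(1.15/0.431)(1 − 0.981×0.7190/(0.431×32.7))]
= (1/0.7190) ln[2.668 × 0.9500] = 1.391 × ln(2.535) = 1.391 × 0.9301 = 1.294 d.
L(t_c) = L₀ e^(−k_d t_c) = 32.7 × 0.5726 = 18.72 mg/L, and at the critical point k_r D_c = k_d L, so D_c = (0.431/1.15) × 18.72 = 7.018 mg/L.

t_c ≈ 1.29 d; D_c ≈ 7.02 mg/L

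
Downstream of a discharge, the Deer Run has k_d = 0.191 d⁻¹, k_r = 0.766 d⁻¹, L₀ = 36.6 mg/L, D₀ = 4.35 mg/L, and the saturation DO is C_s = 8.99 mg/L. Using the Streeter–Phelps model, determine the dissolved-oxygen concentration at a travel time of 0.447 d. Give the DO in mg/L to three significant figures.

k_d L₀/(k_r−k_d) = 0.191×36.6/(0.766−0.191) = 6.991/0.5750 = 12.16 mg/L.
e^(−k_d t) = e^(−0.191×0.4470) = 0.9182; e^(−k_r t) = e^(−0.766×0.4470) = 0.7101.
D = 12.16 × (0.9182 − 0.7101) + 4.35 × 0.7101 = 2.530 + 3.089 = 5.619 mg/L.
DO = C_s − D = 8.99 − 5.619 = 3.371 mg/L.

DO ≈ 3.37 mg/L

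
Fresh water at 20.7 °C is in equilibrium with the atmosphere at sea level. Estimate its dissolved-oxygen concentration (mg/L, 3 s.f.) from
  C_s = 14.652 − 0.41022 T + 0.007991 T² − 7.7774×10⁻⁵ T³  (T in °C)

C_s ≈ 8.89 mg/L

C_s = 14.652 − 0.41022×20.7 + 0.007991×20.7² − 7.7774×10⁻⁵×20.7³ = 8.895 mg/L.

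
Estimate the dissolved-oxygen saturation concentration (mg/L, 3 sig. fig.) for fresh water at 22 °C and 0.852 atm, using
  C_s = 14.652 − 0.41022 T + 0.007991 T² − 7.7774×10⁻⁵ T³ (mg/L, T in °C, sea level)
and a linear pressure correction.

C_s ≈ 7.38 mg/L

At sea level: C_s = 14.652 − 0.41022×22 + 0.007991×22² − 7.7774×10⁻⁵×22³ = 8.667 mg/L.
Pressure correction: C_s' = 8.667 × 0.852 = 7.384 mg/L.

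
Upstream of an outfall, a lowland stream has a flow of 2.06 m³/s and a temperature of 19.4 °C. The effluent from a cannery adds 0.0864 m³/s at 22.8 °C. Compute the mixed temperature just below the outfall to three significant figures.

Flow-weighted mixing: C = (Q_r C_r + Q_w C_w)/(Q_r + Q_w)
= (2.06×19.4 + 0.0864×22.8)/(2.06 + 0.0864) = 41.93/2.146 = 19.54 °C.

19.5 °C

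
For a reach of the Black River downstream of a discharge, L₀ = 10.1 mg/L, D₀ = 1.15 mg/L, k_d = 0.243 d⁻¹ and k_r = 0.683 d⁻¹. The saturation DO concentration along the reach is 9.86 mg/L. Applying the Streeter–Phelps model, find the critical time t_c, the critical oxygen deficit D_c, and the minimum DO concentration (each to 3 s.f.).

t_c ≈ 1.82 d; D_c ≈ 2.31 mg/L; min DO ≈ 7.55 mg/L

With k_r/k_d = 2.811 and 1 − D₀(k_r−k_d)/(k_d L₀) = 0.7938,
t_c = ln(2.811 × 0.7938) / (0.683 − 0.243) = ln(2.231) / 0.4400 = 0.8025/0.4400 = 1.824 d.
L(t_c) = L₀ e^(−k_d t_c) = 10.1 × 0.6420 = 6.484 mg/L, and at the critical point k_r D_c = k_d L, so D_c = (0.243/0.683) × 6.484 = 2.307 mg/L.
Minimum DO = C_s − D_c = 9.86 − 2.307 = 7.553 mg/L.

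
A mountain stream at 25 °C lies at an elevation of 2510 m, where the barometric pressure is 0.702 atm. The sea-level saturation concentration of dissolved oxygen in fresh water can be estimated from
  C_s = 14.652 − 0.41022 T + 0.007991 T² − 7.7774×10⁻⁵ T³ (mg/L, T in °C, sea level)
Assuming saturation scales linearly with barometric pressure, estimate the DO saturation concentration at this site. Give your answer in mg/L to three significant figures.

C_s ≈ 5.74 mg/L

At sea level: C_s = 14.652 − 0.41022×25 + 0.007991×25² − 7.7774×10⁻⁵×25³ = 8.176 mg/L.
Pressure correction: C_s' = 8.176 × 0.702 = 5.739 mg/L.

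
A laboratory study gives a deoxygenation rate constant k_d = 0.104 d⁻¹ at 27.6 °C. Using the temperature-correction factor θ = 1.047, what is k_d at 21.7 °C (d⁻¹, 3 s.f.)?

k_d ≈ 0.0793 d⁻¹

k_d(T₂) = k_d(T₁) · θ^(T₂−T₁) = 0.104 × 1.047^(21.7−27.6)
= 0.104 × 1.047^-5.90 = 0.104 × 0.7626 = 0.07931 d⁻¹.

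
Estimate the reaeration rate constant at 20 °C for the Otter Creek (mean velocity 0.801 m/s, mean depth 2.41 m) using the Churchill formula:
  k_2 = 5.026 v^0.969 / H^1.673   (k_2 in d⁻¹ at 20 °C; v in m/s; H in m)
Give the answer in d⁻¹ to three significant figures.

k_2 = 5.026 × 0.801^0.969 / 2.41^1.673 = 5.026 × 0.8065 / 4.356 = 0.9305 d⁻¹.

k_2 ≈ 0.931 d⁻¹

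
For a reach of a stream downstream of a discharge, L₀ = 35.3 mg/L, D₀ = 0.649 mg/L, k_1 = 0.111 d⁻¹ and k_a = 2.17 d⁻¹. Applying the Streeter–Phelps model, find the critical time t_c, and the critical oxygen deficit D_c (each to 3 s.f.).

At the critical point dD/dt = 0, so k_1 L₀ e^(−k_1 t) = k_a D. Substituting D(t) from the Streeter–Phelps equation and solving for t gives
t_c = ln[(k_a/k_1)(1 − D₀(k_a−k_1)/(k_1 L₀))] / (k_a−k_1).
Here k_a−k_1 = 2.059 d⁻¹ and 1 − D₀(k_a−k_1)/(k_1 L₀) = 1 − 0.649×2.059/(0.111×35.3) = 0.6590, so
t_c = ln(19.55 × 0.6590) / 2.059 = 2.556 / 2.059 = 1.241 d.
L(t_c) = L₀ e^(−k_1 t_c) = 35.3 × 0.8713 = 30.76 mg/L, and at the critical point k_a D_c = k_1 L, so D_c = (0.111/2.17) × 30.76 = 1.573 mg/L.

t_c ≈ 1.24 d; D_c ≈ 1.57 mg/L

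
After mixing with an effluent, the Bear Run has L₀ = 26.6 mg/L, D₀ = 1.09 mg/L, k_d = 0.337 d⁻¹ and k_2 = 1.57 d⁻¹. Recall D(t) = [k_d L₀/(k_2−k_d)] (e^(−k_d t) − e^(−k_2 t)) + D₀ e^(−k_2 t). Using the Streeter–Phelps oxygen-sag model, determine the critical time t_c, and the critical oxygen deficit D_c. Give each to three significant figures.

t_c = [1/(k_2−k_d)] ln[(k_2/k_d)(1 − D₀(k_2−k_d)/(k_d L₀))]
= [1/(1.57−0.337)] ln[(1.57/0.337)(1 − 1.09×1.233/(0.337×26.6))]
= (1/1.233) ln[4.659 × 0.8501] = 0.8110 × ln(3.960) = 0.8110 × 1.376 = 1.116 d.
L(t_c) = L₀ e^(−k_d t_c) = 26.6 × 0.6865 = 18.26 mg/L, and at the critical point k_2 D_c = k_d L, so D_c = (0.337/1.57) × 18.26 = 3.920 mg/L.

t_c ≈ 1.12 d; D_c ≈ 3.92 mg/L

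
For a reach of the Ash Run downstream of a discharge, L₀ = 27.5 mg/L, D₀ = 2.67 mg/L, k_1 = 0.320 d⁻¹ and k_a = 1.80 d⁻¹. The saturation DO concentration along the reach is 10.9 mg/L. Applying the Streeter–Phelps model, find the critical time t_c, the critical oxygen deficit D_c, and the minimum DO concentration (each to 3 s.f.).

t_c ≈ 0.764 d; D_c ≈ 3.83 mg/L; min DO ≈ 7.07 mg/L

At the critical point dD/dt = 0, so k_1 L₀ e^(−k_1 t) = k_a D. Substituting D(t) from the Streeter–Phelps equation and solving for t gives
t_c = ln[(k_a/k_1)(1 − D₀(k_a−k_1)/(k_1 L₀))] / (k_a−k_1).
Here k_a−k_1 = 1.480 d⁻¹ and 1 − D₀(k_a−k_1)/(k_1 L₀) = 1 − 2.67×1.480/(0.320×27.5) = 0.5510, so
t_c = ln(5.625 × 0.5510) / 1.480 = 1.131 / 1.480 = 0.7643 d.
D_c = (k_1/k_a) L₀ e^(−k_1 t_c) = (0.320/1.80) × 27.5 × e^(−0.320×0.7643) = 0.1778 × 27.5 × 0.7830 = 3.828 mg/L.
Minimum DO = C_s − D_c = 10.9 − 3.828 = 7.072 mg/L.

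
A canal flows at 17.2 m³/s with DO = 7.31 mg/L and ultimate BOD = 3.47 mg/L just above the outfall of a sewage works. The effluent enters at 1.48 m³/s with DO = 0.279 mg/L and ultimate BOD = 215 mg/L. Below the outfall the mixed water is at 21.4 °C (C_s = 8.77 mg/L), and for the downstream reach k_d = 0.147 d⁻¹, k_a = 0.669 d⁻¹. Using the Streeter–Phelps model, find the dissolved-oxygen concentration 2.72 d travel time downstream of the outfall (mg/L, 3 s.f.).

Mixed DO = (17.2×7.31 + 1.48×0.279)/(17.2+1.48) = 126.1/18.68 = 6.753 mg/L.
Mixed L₀ = (17.2×3.47 + 1.48×215)/(18.68) = 377.9/18.68 = 20.23 mg/L.
Initial deficit D₀ = C_s − DO₀ = 8.77 − 6.753 = 2.017 mg/L.
D(2.72) = [0.147×20.23/(0.669−0.147)](e^(−0.147×2.72) − e^(−0.669×2.72)) + 2.017 e^(−0.669×2.72)
= 5.697 × (0.6704 − 0.1621) + 2.017 × 0.1621 = 3.223 mg/L.
DO = 8.77 − 3.223 = 5.547 mg/L.

DO ≈ 5.55 mg/L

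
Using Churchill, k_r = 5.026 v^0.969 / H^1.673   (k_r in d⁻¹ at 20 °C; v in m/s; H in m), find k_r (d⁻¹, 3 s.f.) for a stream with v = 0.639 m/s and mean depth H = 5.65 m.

k_r = 5.026 × 0.639^0.969 / 5.65^1.673 = 5.026 × 0.6479 / 18.12 = 0.1797 d⁻¹.

k_r ≈ 0.180 d⁻¹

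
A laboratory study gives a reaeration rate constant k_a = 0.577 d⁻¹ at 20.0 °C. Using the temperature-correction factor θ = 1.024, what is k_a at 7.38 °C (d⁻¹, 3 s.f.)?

k_a(T₂) = k_a(T₁) · θ^(T₂−T₁) = 0.577 × 1.024^(7.38−20.0)
= 0.577 × 1.024^-12.6 = 0.577 × 0.7413 = 0.4278 d⁻¹.

k_a ≈ 0.428 d⁻¹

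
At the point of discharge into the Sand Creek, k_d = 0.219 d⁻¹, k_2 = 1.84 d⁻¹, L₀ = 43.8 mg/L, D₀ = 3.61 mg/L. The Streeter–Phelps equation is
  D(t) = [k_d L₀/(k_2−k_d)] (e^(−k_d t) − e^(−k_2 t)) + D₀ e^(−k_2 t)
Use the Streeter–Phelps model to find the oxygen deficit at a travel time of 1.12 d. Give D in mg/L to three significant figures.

D ≈ 4.34 mg/L

k_d L₀/(k_2−k_d) = 0.219×43.8/(1.84−0.219) = 9.592/1.621 = 5.917 mg/L.
e^(−k_d t) = e^(−0.219×1.120) = 0.7825; e^(−k_2 t) = e^(−1.84×1.120) = 0.1274.
D = 5.917 × (0.7825 − 0.1274) + 3.61 × 0.1274 = 3.877 + 0.4597 = 4.336 mg/L.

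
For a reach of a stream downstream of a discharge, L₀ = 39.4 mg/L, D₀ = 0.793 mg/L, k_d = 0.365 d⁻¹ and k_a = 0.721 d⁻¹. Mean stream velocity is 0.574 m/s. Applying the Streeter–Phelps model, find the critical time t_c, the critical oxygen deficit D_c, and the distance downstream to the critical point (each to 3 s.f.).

t_c ≈ 1.86 d; D_c ≈ 10.1 mg/L; x_c ≈ 92.1 km

t_c = [1/(k_a−k_d)] ln[(k_a/k_d)(1 − D₀(k_a−k_d)/(k_d L₀))]
= [1/(0.721−0.365)] ln[(0.721/0.365)(1 − 0.793×0.3560/(0.365×39.4))]
= (1/0.3560) ln[1.975 × 0.9804] = 2.809 × ln(1.937) = 2.809 × 0.6609 = 1.857 d.
L(t_c) = L₀ e^(−k_d t_c) = 39.4 × 0.5078 = 20.01 mg/L, and at the critical point k_a D_c = k_d L, so D_c = (0.365/0.721) × 20.01 = 10.13 mg/L.
x_c = v t_c = 0.574 m/s × 1.857 d × 86400 s/d = 92070 m ≈ 92.1 km.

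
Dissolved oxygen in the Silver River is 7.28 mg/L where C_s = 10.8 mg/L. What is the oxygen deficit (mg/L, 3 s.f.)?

D ≈ 3.52 mg/L

D = C_s − C = 10.8 − 7.28 = 3.52 mg/L.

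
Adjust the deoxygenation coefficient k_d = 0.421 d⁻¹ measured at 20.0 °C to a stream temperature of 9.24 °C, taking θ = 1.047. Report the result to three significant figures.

k_d(T₂) = k_d(T₁) · θ^(T₂−T₁) = 0.421 × 1.047^(9.24−20.0)
= 0.421 × 1.047^-10.8 = 0.421 × 0.6101 = 0.2568 d⁻¹.

k_d ≈ 0.257 d⁻¹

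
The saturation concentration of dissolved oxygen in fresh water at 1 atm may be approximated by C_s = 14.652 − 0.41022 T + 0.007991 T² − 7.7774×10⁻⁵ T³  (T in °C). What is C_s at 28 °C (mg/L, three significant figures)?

C_s = 14.652 − 0.41022×28 + 0.007991×28² − 7.7774×10⁻⁵×28³ = 7.723 mg/L.

C_s ≈ 7.72 mg/L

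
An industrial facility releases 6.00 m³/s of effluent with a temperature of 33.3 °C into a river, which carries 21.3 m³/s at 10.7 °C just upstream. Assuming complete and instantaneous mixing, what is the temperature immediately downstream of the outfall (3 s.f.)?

15.7 °C

Flow-weighted mixing: C = (Q_r C_r + Q_w C_w)/(Q_r + Q_w)
= (21.3×10.7 + 6.00×33.3)/(21.3 + 6.00) = 427.7/27.30 = 15.67 °C.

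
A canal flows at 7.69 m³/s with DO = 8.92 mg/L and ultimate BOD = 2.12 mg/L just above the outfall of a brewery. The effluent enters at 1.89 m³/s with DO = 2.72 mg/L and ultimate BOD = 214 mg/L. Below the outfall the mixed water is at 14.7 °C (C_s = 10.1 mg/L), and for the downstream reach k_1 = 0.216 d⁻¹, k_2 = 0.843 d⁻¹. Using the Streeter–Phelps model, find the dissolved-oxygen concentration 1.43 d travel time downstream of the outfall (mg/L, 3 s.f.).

Mixed DO = (7.69×8.92 + 1.89×2.72)/(7.69+1.89) = 73.74/9.580 = 7.697 mg/L.
Mixed L₀ = (7.69×2.12 + 1.89×214)/(9.580) = 420.8/9.580 = 43.92 mg/L.
Initial deficit D₀ = C_s − DO₀ = 10.1 − 7.697 = 2.403 mg/L.
D(1.43) = [0.216×43.92/(0.843−0.216)](e^(−0.216×1.43) − e^(−0.843×1.43)) + 2.403 e^(−0.843×1.43)
= 15.13 × (0.7343 − 0.2995) + 2.403 × 0.2995 = 7.298 mg/L.
DO = 10.1 − 7.298 = 2.802 mg/L.

DO ≈ 2.80 mg/L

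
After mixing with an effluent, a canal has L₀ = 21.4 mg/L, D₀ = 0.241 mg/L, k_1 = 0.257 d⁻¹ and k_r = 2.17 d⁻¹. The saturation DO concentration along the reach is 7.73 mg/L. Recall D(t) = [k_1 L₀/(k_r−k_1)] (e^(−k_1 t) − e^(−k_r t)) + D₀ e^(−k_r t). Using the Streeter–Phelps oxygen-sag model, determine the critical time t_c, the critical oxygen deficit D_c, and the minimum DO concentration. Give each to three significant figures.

At the critical point dD/dt = 0, so k_1 L₀ e^(−k_1 t) = k_r D. Substituting D(t) from the Streeter–Phelps equation and solving for t gives
t_c = ln[(k_r/k_1)(1 − D₀(k_r−k_1)/(k_1 L₀))] / (k_r−k_1).
Here k_r−k_1 = 1.913 d⁻¹ and 1 − D₀(k_r−k_1)/(k_1 L₀) = 1 − 0.241×1.913/(0.257×21.4) = 0.9162, so
t_c = ln(8.444 × 0.9162) / 1.913 = 2.046 / 1.913 = 1.069 d.
D_c = (k_1/k_r) L₀ e^(−k_1 t_c) = (0.257/2.17) × 21.4 × e^(−0.257×1.069) = 0.1184 × 21.4 × 0.7597 = 1.925 mg/L.
Minimum DO = C_s − D_c = 7.73 − 1.925 = 5.805 mg/L.

t_c ≈ 1.07 d; D_c ≈ 1.93 mg/L; min DO ≈ 5.80 mg/L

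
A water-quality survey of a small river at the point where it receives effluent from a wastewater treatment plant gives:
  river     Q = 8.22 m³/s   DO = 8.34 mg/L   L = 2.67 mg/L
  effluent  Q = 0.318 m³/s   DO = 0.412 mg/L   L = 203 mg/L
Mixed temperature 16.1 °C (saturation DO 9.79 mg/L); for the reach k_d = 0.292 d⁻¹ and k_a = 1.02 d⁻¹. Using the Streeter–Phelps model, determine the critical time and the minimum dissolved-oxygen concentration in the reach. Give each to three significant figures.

Mixed DO = (8.22×8.34 + 0.318×0.412)/(8.22+0.318) = 68.69/8.538 = 8.045 mg/L.
Mixed L₀ = (8.22×2.67 + 0.318×203)/(8.538) = 86.50/8.538 = 10.13 mg/L.
Initial deficit D₀ = C_s − DO₀ = 9.79 − 8.045 = 1.745 mg/L.
t_c = (1/0.7280) ln[(1.02/0.292)(1 − 1.745×0.7280/(0.292×10.13))] = 1.374 × ln(1.993) = 0.9472 d.
D_c = (0.292/1.02) × 10.13 × e^(−0.292×0.9472) = 0.2863 × 10.13 × 0.7584 = 2.200 mg/L.
Minimum DO = 9.79 − 2.200 = 7.590 mg/L.

t_c ≈ 0.947 d; minimum DO ≈ 7.59 mg/L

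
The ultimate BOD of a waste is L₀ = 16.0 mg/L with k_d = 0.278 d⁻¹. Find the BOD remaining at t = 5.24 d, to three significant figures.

L ≈ 3.73 mg/L

L_t = L₀ e^(−k_d t) = 16.0 × e^(−0.278×5.24) = 16.0 × 0.2330 = 3.728 mg/L.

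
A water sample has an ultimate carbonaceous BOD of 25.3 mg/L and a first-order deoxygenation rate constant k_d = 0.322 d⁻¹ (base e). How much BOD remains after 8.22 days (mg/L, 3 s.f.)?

L_t = L₀ e^(−k_d t) = 25.3 × e^(−0.322×8.22) = 25.3 × 0.07087 = 1.793 mg/L.

L ≈ 1.79 mg/L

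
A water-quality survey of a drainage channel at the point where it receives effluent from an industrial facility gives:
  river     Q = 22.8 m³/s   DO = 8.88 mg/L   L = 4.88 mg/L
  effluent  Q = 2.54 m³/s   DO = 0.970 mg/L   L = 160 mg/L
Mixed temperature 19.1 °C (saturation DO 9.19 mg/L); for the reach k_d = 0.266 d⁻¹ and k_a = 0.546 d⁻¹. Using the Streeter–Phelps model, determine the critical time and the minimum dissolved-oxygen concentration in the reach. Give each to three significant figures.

t_c ≈ 2.36 d; minimum DO ≈ 3.88 mg/L

Mixed DO = (22.8×8.88 + 2.54×0.970)/(22.8+2.54) = 204.9/25.34 = 8.087 mg/L.
Mixed L₀ = (22.8×4.88 + 2.54×160)/(25.34) = 517.7/25.34 = 20.43 mg/L.
Initial deficit D₀ = C_s − DO₀ = 9.19 − 8.087 = 1.103 mg/L.
t_c = (1/0.2800) ln[(0.546/0.266)(1 − 1.103×0.2800/(0.266×20.43))] = 3.571 × ln(1.936) = 2.359 d.
D_c = (0.266/0.546) × 20.43 × e^(−0.266×2.359) = 0.4872 × 20.43 × 0.5339 = 5.313 mg/L.
Minimum DO = 9.19 − 5.313 = 3.877 mg/L.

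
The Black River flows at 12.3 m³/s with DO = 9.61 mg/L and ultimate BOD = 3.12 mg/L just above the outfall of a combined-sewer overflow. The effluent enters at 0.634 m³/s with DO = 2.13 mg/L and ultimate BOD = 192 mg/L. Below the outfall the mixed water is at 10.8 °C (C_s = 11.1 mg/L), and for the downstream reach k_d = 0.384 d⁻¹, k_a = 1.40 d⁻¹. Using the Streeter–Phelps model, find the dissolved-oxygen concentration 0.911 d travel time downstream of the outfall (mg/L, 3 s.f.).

DO ≈ 8.59 mg/L

Mixed DO = (12.3×9.61 + 0.634×2.13)/(12.3+0.634) = 119.6/12.93 = 9.243 mg/L.
Mixed L₀ = (12.3×3.12 + 0.634×192)/(12.93) = 160.1/12.93 = 12.38 mg/L.
Initial deficit D₀ = C_s − DO₀ = 11.1 − 9.243 = 1.857 mg/L.
D(0.911) = [0.384×12.38/(1.40−0.384)](e^(−0.384×0.911) − e^(−1.40×0.911)) + 1.857 e^(−1.40×0.911)
= 4.679 × (0.7048 − 0.2793) + 1.857 × 0.2793 = 2.509 mg/L.
DO = 11.1 − 2.509 = 8.591 mg/L.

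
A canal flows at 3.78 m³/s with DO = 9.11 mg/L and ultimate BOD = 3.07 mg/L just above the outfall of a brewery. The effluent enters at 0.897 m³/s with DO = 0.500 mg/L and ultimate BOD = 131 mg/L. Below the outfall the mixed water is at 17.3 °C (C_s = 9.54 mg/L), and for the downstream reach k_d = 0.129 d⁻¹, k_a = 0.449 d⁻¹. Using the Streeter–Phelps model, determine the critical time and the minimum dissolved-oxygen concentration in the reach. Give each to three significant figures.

t_c ≈ 3.25 d; minimum DO ≈ 4.33 mg/L

Mixed DO = (3.78×9.11 + 0.897×0.500)/(3.78+0.897) = 34.88/4.677 = 7.459 mg/L.
Mixed L₀ = (3.78×3.07 + 0.897×131)/(4.677) = 129.1/4.677 = 27.61 mg/L.
Initial deficit D₀ = C_s − DO₀ = 9.54 − 7.459 = 2.081 mg/L.
t_c = (1/0.3200) ln[(0.449/0.129)(1 − 2.081×0.3200/(0.129×27.61))] = 3.125 × ln(2.830) = 3.250 d.
D_c = (0.129/0.449) × 27.61 × e^(−0.129×3.250) = 0.2873 × 27.61 × 0.6575 = 5.215 mg/L.
Minimum DO = 9.54 − 5.215 = 4.325 mg/L.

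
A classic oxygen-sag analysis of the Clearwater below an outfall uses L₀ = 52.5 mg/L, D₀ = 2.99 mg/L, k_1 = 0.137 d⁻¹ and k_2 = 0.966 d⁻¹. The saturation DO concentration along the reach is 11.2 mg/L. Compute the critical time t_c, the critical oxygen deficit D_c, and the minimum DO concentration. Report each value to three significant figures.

t_c ≈ 1.85 d; D_c ≈ 5.78 mg/L; min DO ≈ 5.42 mg/L

t_c = [1/(k_2−k_1)] ln[(k_2/k_1)(1 − D₀(k_2−k_1)/(k_1 L₀))]
= [1/(0.966−0.137)] ln[(0.966/0.137)(1 − 2.99×0.8290/(0.137×52.5))]
= (1/0.8290) ln[7.051 × 0.6554] = 1.206 × ln(4.621) = 1.206 × 1.531 = 1.846 d.
L(t_c) = L₀ e^(−k_1 t_c) = 52.5 × 0.7765 = 40.77 mg/L, and at the critical point k_2 D_c = k_1 L, so D_c = (0.137/0.966) × 40.77 = 5.782 mg/L.
Minimum DO = C_s − D_c = 11.2 − 5.782 = 5.418 mg/L.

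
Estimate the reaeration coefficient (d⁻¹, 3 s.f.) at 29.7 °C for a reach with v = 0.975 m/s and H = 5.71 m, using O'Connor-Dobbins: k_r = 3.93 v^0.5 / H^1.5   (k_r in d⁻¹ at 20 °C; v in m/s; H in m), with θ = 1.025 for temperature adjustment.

k_r(20) = 3.93 × 0.975^0.5 / 5.71^1.5 = 3.93 × 0.9874 / 13.64 = 0.2844 d⁻¹.
k_r(29.7) = 0.2844 × 1.025^(29.7−20) = 0.2844 × 1.271 = 0.3614 d⁻¹.

k_r ≈ 0.361 d⁻¹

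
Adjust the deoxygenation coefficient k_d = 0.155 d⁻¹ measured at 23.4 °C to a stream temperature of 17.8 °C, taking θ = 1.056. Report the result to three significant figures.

k_d(T₂) = k_d(T₁) · θ^(T₂−T₁) = 0.155 × 1.056^(17.8−23.4)
= 0.155 × 1.056^-5.60 = 0.155 × 0.7370 = 0.1142 d⁻¹.

k_d ≈ 0.114 d⁻¹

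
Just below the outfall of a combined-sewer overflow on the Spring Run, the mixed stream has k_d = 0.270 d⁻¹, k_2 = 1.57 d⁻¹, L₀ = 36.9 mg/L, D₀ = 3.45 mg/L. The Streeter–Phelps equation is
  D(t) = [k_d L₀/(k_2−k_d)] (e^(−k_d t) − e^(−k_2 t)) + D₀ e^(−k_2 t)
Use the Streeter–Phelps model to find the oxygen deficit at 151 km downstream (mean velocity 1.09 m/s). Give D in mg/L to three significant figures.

Travel time t = x/v = 151 km / (1.09 m/s) = 151000 m / 1.09 m/s = 138500 s = 1.603 d.
k_d L₀/(k_2−k_d) = 0.270×36.9/(1.57−0.270) = 9.963/1.300 = 7.664 mg/L.
e^(−k_d t) = e^(−0.270×1.603) = 0.6486; e^(−k_2 t) = e^(−1.57×1.603) = 0.08068.
D = 7.664 × (0.6486 − 0.08068) + 3.45 × 0.08068 = 4.353 + 0.2783 = 4.631 mg/L.

D ≈ 4.63 mg/L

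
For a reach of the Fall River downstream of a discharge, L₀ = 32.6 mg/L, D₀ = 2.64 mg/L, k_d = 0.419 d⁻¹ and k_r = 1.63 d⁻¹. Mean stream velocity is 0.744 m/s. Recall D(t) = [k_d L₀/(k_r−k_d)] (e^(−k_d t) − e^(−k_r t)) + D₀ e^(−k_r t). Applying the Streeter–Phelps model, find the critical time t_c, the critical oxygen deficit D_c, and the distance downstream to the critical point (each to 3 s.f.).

t_c ≈ 0.902 d; D_c ≈ 5.74 mg/L; x_c ≈ 58.0 km

With k_r/k_d = 3.890 and 1 − D₀(k_r−k_d)/(k_d L₀) = 0.7659,
t_c = ln(3.890 × 0.7659) / (1.63 − 0.419) = ln(2.980) / 1.211 = 1.092/1.211 = 0.9016 d.
L(t_c) = L₀ e^(−k_d t_c) = 32.6 × 0.6854 = 22.34 mg/L, and at the critical point k_r D_c = k_d L, so D_c = (0.419/1.63) × 22.34 = 5.744 mg/L.
x_c = v t_c = 0.744 m/s × 0.9016 d × 86400 s/d = 57960 m ≈ 58.0 km.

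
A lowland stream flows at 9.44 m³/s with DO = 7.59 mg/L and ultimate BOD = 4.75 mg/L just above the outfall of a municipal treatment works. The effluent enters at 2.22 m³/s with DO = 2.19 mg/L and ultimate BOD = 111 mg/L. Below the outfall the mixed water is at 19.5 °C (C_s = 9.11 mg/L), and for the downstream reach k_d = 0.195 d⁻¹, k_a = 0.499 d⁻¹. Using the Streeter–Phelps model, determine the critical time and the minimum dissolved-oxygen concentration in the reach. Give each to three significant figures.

t_c ≈ 2.52 d; minimum DO ≈ 3.14 mg/L

Mixed DO = (9.44×7.59 + 2.22×2.19)/(9.44+2.22) = 76.51/11.66 = 6.562 mg/L.
Mixed L₀ = (9.44×4.75 + 2.22×111)/(11.66) = 291.3/11.66 = 24.98 mg/L.
Initial deficit D₀ = C_s − DO₀ = 9.11 − 6.562 = 2.548 mg/L.
t_c = (1/0.3040) ln[(0.499/0.195)(1 − 2.548×0.3040/(0.195×24.98))] = 3.289 × ln(2.152) = 2.521 d.
D_c = (0.195/0.499) × 24.98 × e^(−0.195×2.521) = 0.3908 × 24.98 × 0.6116 = 5.971 mg/L.
Minimum DO = 9.11 − 5.971 = 3.139 mg/L.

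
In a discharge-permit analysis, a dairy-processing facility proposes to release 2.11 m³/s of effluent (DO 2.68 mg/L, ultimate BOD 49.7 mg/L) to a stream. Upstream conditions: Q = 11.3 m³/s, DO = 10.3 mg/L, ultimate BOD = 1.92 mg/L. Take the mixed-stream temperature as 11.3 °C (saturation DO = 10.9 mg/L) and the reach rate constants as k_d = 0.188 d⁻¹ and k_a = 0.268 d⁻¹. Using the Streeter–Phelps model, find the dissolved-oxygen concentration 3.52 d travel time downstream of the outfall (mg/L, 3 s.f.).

Mixed DO = (11.3×10.3 + 2.11×2.68)/(11.3+2.11) = 122.0/13.41 = 9.101 mg/L.
Mixed L₀ = (11.3×1.92 + 2.11×49.7)/(13.41) = 126.6/13.41 = 9.438 mg/L.
Initial deficit D₀ = C_s − DO₀ = 10.9 − 9.101 = 1.799 mg/L.
D(3.52) = [0.188×9.438/(0.268−0.188)](e^(−0.188×3.52) − e^(−0.268×3.52)) + 1.799 e^(−0.268×3.52)
= 22.18 × (0.5159 − 0.3893) + 1.799 × 0.3893 = 3.509 mg/L.
DO = 10.9 − 3.509 = 7.391 mg/L.

DO ≈ 7.39 mg/L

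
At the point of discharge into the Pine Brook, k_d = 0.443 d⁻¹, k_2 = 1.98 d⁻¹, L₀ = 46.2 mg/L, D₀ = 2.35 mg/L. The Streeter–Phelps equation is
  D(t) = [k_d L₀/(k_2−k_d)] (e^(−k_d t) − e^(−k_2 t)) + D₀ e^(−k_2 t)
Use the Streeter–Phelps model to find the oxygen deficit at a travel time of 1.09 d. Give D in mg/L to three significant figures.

D ≈ 6.95 mg/L

k_d L₀/(k_2−k_d) = 0.443×46.2/(1.98−0.443) = 20.47/1.537 = 13.32 mg/L.
e^(−k_d t) = e^(−0.443×1.090) = 0.6170; e^(−k_2 t) = e^(−1.98×1.090) = 0.1155.
D = 13.32 × (0.6170 − 0.1155) + 2.35 × 0.1155 = 6.678 + 0.2715 = 6.949 mg/L.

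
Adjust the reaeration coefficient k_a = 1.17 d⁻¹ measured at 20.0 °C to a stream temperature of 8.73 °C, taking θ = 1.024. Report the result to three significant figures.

k_a ≈ 0.896 d⁻¹

k_a(T₂) = k_a(T₁) · θ^(T₂−T₁) = 1.17 × 1.024^(8.73−20.0)
= 1.17 × 1.024^-11.3 = 1.17 × 0.7655 = 0.8956 d⁻¹.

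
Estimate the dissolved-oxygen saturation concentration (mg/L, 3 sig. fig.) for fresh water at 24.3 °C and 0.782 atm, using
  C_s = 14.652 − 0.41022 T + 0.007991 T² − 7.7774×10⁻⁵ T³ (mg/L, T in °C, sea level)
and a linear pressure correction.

At sea level: C_s = 14.652 − 0.41022×24.3 + 0.007991×24.3² − 7.7774×10⁻⁵×24.3³ = 8.286 mg/L.
Pressure correction: C_s' = 8.286 × 0.782 = 6.480 mg/L.

C_s ≈ 6.48 mg/L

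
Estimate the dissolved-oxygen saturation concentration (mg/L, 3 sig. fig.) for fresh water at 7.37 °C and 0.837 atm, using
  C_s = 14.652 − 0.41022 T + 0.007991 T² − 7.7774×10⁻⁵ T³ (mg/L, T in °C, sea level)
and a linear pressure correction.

C_s ≈ 10.1 mg/L

At sea level: C_s = 14.652 − 0.41022×7.37 + 0.007991×7.37² − 7.7774×10⁻⁵×7.37³ = 12.03 mg/L.
Pressure correction: C_s' = 12.03 × 0.837 = 10.07 mg/L.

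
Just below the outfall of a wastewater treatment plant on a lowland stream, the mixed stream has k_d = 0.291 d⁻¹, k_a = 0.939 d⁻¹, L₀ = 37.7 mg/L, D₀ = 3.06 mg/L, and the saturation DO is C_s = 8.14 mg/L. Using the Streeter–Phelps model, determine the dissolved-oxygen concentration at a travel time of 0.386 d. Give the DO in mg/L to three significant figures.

DO ≈ 2.66 mg/L

k_d L₀/(k_a−k_d) = 0.291×37.7/(0.939−0.291) = 10.97/0.6480 = 16.93 mg/L.
e^(−k_d t) = e^(−0.291×0.3860) = 0.8938; e^(−k_a t) = e^(−0.939×0.3860) = 0.6960.
D = 16.93 × (0.8938 − 0.6960) + 3.06 × 0.6960 = 3.349 + 2.130 = 5.478 mg/L.
DO = C_s − D = 8.14 − 5.478 = 2.662 mg/L.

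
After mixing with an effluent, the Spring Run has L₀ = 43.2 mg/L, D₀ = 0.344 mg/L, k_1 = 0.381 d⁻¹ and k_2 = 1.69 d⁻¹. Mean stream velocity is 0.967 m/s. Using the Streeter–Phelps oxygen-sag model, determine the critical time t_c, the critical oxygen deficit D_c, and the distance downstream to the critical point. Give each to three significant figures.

With k_2/k_1 = 4.436 and 1 − D₀(k_2−k_1)/(k_1 L₀) = 0.9726,
t_c = ln(4.436 × 0.9726) / (1.69 − 0.381) = ln(4.314) / 1.309 = 1.462/1.309 = 1.117 d.
D_c = (k_1/k_2) L₀ e^(−k_1 t_c) = (0.381/1.69) × 43.2 × e^(−0.381×1.117) = 0.2254 × 43.2 × 0.6534 = 6.364 mg/L.
x_c = v t_c = 0.967 m/s × 1.117 d × 86400 s/d = 93310 m ≈ 93.3 km.

t_c ≈ 1.12 d; D_c ≈ 6.36 mg/L; x_c ≈ 93.3 km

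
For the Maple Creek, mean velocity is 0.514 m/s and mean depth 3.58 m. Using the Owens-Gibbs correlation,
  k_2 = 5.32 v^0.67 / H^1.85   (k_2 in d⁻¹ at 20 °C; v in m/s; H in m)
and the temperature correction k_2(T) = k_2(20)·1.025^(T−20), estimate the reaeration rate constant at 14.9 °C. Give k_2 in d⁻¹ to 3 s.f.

k_2(20) = 5.32 × 0.514^0.67 / 3.58^1.85 = 5.32 × 0.6402 / 10.58 = 0.3218 d⁻¹.
k_2(14.9) = 0.3218 × 1.025^(14.9−20) = 0.3218 × 0.8817 = 0.2837 d⁻¹.

k_2 ≈ 0.284 d⁻¹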